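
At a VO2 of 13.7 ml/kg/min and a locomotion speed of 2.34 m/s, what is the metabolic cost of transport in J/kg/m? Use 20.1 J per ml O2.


Power per kg = VO2 * 20.1 / 60
Power per kg = 13.7 * 20.1 / 60 = 4.5895 W/kg
Cost = power_per_kg / speed
Cost = 4.5895 / 2.34
Cost = 1.9613


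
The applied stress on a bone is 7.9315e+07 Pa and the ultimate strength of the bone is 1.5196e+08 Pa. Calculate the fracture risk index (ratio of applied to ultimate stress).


FRI = applied / ultimate
FRI = 7.9315e+07 / 1.5196e+08
FRI = 0.5219


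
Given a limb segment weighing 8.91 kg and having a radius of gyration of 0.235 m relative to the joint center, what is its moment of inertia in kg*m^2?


I = m * k^2
I = 8.91 * 0.235^2
k^2 = 0.0552
I = 0.4921


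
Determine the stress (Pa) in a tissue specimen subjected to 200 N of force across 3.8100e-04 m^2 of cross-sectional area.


stress = F / A
stress = 200 / 3.8100e-04
stress = 524934.3832


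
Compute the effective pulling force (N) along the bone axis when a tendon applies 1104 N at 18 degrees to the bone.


F_eff = F_tendon * cos(theta)
theta = 18 deg = 0.3142 rad
cos(theta) = 0.9511
F_eff = 1104 * 0.9511
F_eff = 1049.9664


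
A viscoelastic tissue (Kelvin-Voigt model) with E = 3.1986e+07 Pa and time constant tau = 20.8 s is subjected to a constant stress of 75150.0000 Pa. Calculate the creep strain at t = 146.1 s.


epsilon(t) = (sigma/E) * (1 - exp(-t/tau))
sigma/E = 75150.0000 / 3.1986e+07 = 0.0023
exp(-t/tau) = exp(-146.1 / 20.8) = 8.9022e-04
epsilon = 0.0023 * (1 - 8.9022e-04)
epsilon = 0.0023


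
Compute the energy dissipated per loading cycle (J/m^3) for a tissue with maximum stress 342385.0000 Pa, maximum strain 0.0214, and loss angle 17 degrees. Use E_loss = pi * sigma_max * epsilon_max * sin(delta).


E_loss = pi * sigma_max * epsilon_max * sin(delta)
delta = 17 deg = 0.2967 rad
sin(delta) = 0.2924
E_loss = pi * 342385.0000 * 0.0214 * 0.2924
E_loss = 6729.9791


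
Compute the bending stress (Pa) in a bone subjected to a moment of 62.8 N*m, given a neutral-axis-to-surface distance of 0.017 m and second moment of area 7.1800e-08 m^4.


sigma = M * c / I
sigma = 62.8 * 0.017 / 7.1800e-08
M * c = 1.0676
sigma = 1.4869e+07


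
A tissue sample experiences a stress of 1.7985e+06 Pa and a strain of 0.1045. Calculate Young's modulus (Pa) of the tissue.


E = stress / strain
E = 1.7985e+06 / 0.1045
E = 1.7211e+07


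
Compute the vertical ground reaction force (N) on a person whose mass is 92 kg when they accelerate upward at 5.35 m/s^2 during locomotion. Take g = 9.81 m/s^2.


GRF = m * (g + a)
GRF = 92 * (9.81 + 5.35)
GRF = 92 * 15.1600
GRF = 1394.7200


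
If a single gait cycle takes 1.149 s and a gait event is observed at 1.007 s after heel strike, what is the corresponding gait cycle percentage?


pct = (event_time / cycle_time) * 100
pct = (1.007 / 1.149) * 100
ratio = 0.8764
pct = 87.6414


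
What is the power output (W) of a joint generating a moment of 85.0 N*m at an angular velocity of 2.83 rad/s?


P = M * omega
P = 85.0 * 2.83
P = 240.5500


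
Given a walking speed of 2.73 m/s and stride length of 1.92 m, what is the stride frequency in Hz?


f = v / stride_length
f = 2.73 / 1.92
f = 1.4219


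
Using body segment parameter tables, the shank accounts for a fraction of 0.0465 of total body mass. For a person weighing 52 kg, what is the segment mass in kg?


m_segment = body_mass * fraction
m_segment = 52 * 0.0465
m_segment = 2.4180


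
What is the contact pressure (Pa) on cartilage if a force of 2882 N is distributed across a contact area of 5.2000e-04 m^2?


P = F / A
P = 2882 / 5.2000e-04
P = 5.5423e+06


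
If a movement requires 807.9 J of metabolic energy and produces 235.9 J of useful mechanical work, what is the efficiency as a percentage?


eta = (W_mech / E_meta) * 100
eta = (235.9 / 807.9) * 100
ratio = 0.2920
eta = 29.1992


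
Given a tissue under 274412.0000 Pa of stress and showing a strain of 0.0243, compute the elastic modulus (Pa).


E = stress / strain
E = 274412.0000 / 0.0243
E = 1.1293e+07


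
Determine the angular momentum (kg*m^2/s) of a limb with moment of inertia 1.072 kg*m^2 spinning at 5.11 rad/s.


L = I * omega
L = 1.072 * 5.11
L = 5.4779


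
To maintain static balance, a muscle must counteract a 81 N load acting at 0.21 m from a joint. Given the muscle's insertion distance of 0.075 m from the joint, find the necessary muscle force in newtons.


F_muscle = W * d_load / d_muscle
F_muscle = 81 * 0.21 / 0.075
Numerator = 17.0100
F_muscle = 226.8000


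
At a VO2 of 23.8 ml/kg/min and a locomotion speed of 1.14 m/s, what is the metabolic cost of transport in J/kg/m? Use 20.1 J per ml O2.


Power per kg = VO2 * 20.1 / 60
Power per kg = 23.8 * 20.1 / 60 = 7.9730 W/kg
Cost = power_per_kg / speed
Cost = 7.9730 / 1.14
Cost = 6.9939


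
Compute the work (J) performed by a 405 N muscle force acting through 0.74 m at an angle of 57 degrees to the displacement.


W = F * d * cos(theta)
theta = 57 deg = 0.9948 rad
cos(theta) = 0.5446
W = 405 * 0.74 * 0.5446
W = 163.2283


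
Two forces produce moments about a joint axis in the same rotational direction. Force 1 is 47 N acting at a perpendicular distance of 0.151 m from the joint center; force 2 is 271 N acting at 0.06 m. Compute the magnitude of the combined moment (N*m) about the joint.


M = F1 * d1 + F2 * d2
M = 47 * 0.151 + 271 * 0.06
M = 7.0970 + 16.2600
M = 23.3570


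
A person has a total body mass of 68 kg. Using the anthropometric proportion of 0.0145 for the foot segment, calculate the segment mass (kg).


m_segment = body_mass * fraction
m_segment = 68 * 0.0145
m_segment = 0.9860


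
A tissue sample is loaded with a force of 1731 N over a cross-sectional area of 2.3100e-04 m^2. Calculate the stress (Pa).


stress = F / A
stress = 1731 / 2.3100e-04
stress = 7.4935e+06


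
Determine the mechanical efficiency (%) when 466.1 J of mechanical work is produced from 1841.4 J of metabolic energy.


eta = (W_mech / E_meta) * 100
eta = (466.1 / 1841.4) * 100
ratio = 0.2531
eta = 25.3123


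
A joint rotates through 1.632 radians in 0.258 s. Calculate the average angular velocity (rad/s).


omega = delta_theta / delta_t
omega = 1.632 / 0.258
omega = 6.3256


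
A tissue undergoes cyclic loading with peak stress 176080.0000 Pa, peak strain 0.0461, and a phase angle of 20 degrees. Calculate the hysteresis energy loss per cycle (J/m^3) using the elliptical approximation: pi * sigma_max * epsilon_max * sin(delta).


E_loss = pi * sigma_max * epsilon_max * sin(delta)
delta = 20 deg = 0.3491 rad
sin(delta) = 0.3420
E_loss = pi * 176080.0000 * 0.0461 * 0.3420
E_loss = 8721.9283


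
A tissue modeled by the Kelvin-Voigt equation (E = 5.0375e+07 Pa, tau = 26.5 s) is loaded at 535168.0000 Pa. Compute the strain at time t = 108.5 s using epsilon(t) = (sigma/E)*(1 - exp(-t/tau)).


epsilon(t) = (sigma/E) * (1 - exp(-t/tau))
sigma/E = 535168.0000 / 5.0375e+07 = 0.0106
exp(-t/tau) = exp(-108.5 / 26.5) = 0.0167
epsilon = 0.0106 * (1 - 0.0167)
epsilon = 0.0104


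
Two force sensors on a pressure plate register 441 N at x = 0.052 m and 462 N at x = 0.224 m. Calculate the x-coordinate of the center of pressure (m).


COP_x = (F1*x1 + F2*x2) / (F1 + F2)
COP_x = (441*0.052 + 462*0.224) / (441 + 462)
Numerator = 126.4200
Denominator = 903
COP_x = 0.1400


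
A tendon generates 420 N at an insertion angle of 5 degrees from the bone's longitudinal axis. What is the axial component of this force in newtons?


F_eff = F_tendon * cos(theta)
theta = 5 deg = 0.0873 rad
cos(theta) = 0.9962
F_eff = 420 * 0.9962
F_eff = 418.4018


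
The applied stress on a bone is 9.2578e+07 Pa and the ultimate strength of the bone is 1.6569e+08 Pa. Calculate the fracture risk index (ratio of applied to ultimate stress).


FRI = applied / ultimate
FRI = 9.2578e+07 / 1.6569e+08
FRI = 0.5587


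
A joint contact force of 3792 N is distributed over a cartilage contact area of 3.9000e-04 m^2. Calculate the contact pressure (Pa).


P = F / A
P = 3792 / 3.9000e-04
P = 9.7231e+06


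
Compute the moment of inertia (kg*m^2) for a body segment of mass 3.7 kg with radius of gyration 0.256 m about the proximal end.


I = m * k^2
I = 3.7 * 0.256^2
k^2 = 0.0655
I = 0.2425


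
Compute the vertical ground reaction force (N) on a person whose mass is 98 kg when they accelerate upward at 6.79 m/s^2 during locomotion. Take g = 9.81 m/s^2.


GRF = m * (g + a)
GRF = 98 * (9.81 + 6.79)
GRF = 98 * 16.6000
GRF = 1626.8000


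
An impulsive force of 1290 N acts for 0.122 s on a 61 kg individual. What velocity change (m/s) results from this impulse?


J = F * dt = 1290 * 0.122 = 157.3800 N*s
delta_v = J / m
delta_v = 157.3800 / 61
delta_v = 2.5800


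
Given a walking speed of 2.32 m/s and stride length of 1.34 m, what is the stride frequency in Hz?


f = v / stride_length
f = 2.32 / 1.34
f = 1.7313


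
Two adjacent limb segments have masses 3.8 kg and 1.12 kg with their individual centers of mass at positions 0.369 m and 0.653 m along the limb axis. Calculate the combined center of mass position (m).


COM = (m1*x1 + m2*x2) / (m1 + m2)
COM = (3.8*0.369 + 1.12*0.653) / (3.8 + 1.12)
Numerator = 2.1336
Denominator = 4.9200
COM = 0.4337


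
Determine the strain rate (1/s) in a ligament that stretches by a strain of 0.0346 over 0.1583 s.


strain_rate = delta_strain / delta_t
strain_rate = 0.0346 / 0.1583
strain_rate = 0.2186


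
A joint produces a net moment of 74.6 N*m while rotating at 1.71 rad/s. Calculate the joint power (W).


P = M * omega
P = 74.6 * 1.71
P = 127.5660


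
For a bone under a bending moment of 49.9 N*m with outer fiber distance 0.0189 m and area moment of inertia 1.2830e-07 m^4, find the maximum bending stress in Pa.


sigma = M * c / I
sigma = 49.9 * 0.0189 / 1.2830e-07
M * c = 0.9431
sigma = 7.3508e+06


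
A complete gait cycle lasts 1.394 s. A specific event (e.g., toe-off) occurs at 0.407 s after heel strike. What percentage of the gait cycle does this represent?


pct = (event_time / cycle_time) * 100
pct = (0.407 / 1.394) * 100
ratio = 0.2920
pct = 29.1966


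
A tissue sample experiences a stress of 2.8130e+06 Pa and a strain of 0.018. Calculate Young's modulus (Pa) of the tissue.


E = stress / strain
E = 2.8130e+06 / 0.018
E = 1.5628e+08


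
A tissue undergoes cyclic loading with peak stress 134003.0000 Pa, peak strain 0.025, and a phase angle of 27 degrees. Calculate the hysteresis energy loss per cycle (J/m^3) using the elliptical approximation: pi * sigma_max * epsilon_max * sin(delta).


E_loss = pi * sigma_max * epsilon_max * sin(delta)
delta = 27 deg = 0.4712 rad
sin(delta) = 0.4540
E_loss = pi * 134003.0000 * 0.025 * 0.4540
E_loss = 4778.0553


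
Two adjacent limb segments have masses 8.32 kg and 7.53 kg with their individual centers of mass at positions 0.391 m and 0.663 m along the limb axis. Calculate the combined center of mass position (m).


COM = (m1*x1 + m2*x2) / (m1 + m2)
COM = (8.32*0.391 + 7.53*0.663) / (8.32 + 7.53)
Numerator = 8.2455
Denominator = 15.8500
COM = 0.5202


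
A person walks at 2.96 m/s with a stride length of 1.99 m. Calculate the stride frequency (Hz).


f = v / stride_length
f = 2.96 / 1.99
f = 1.4874


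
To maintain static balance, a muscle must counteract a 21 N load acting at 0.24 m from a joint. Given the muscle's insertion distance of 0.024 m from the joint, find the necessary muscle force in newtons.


F_muscle = W * d_load / d_muscle
F_muscle = 21 * 0.24 / 0.024
Numerator = 5.0400
F_muscle = 210.0000


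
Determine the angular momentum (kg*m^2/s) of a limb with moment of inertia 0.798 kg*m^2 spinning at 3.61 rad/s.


L = I * omega
L = 0.798 * 3.61
L = 2.8808


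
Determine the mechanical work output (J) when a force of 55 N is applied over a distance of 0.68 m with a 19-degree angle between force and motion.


W = F * d * cos(theta)
theta = 19 deg = 0.3316 rad
cos(theta) = 0.9455
W = 55 * 0.68 * 0.9455
W = 35.3624


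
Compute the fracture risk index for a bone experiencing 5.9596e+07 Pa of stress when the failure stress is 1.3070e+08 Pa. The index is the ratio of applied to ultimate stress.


FRI = applied / ultimate
FRI = 5.9596e+07 / 1.3070e+08
FRI = 0.4560


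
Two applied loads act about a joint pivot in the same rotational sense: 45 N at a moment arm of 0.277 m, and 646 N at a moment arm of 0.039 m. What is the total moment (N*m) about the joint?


M = F1 * d1 + F2 * d2
M = 45 * 0.277 + 646 * 0.039
M = 12.4650 + 25.1940
M = 37.6590


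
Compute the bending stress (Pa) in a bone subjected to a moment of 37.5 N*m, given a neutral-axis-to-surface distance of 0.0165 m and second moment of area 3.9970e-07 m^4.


sigma = M * c / I
sigma = 37.5 * 0.0165 / 3.9970e-07
M * c = 0.6188
sigma = 1.5480e+06


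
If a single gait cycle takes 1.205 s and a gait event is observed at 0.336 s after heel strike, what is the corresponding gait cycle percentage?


pct = (event_time / cycle_time) * 100
pct = (0.336 / 1.205) * 100
ratio = 0.2788
pct = 27.8838


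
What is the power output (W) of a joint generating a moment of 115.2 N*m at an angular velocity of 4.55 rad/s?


P = M * omega
P = 115.2 * 4.55
P = 524.1600


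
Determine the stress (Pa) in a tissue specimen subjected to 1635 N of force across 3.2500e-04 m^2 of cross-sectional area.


stress = F / A
stress = 1635 / 3.2500e-04
stress = 5.0308e+06


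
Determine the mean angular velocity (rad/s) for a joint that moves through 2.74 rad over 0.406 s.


omega = delta_theta / delta_t
omega = 2.74 / 0.406
omega = 6.7488


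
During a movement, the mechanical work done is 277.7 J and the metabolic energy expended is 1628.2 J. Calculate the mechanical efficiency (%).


eta = (W_mech / E_meta) * 100
eta = (277.7 / 1628.2) * 100
ratio = 0.1706
eta = 17.0556


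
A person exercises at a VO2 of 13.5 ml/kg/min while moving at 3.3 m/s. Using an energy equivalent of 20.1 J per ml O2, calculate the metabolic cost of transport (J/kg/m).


Power per kg = VO2 * 20.1 / 60
Power per kg = 13.5 * 20.1 / 60 = 4.5225 W/kg
Cost = power_per_kg / speed
Cost = 4.5225 / 3.3
Cost = 1.3705


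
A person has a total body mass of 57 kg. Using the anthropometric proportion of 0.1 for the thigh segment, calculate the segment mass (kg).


m_segment = body_mass * fraction
m_segment = 57 * 0.1
m_segment = 5.7000


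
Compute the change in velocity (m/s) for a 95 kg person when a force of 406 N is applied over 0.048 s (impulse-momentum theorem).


J = F * dt = 406 * 0.048 = 19.4880 N*s
delta_v = J / m
delta_v = 19.4880 / 95
delta_v = 0.2051


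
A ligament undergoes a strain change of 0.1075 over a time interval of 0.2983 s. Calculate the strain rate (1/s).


strain_rate = delta_strain / delta_t
strain_rate = 0.1075 / 0.2983
strain_rate = 0.3604


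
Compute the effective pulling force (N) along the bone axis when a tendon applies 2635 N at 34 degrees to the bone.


F_eff = F_tendon * cos(theta)
theta = 34 deg = 0.5934 rad
cos(theta) = 0.8290
F_eff = 2635 * 0.8290
F_eff = 2184.5140


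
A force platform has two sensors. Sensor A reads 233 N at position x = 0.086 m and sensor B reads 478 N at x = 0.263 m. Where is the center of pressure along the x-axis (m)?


COP_x = (F1*x1 + F2*x2) / (F1 + F2)
COP_x = (233*0.086 + 478*0.263) / (233 + 478)
Numerator = 145.7520
Denominator = 711
COP_x = 0.2050


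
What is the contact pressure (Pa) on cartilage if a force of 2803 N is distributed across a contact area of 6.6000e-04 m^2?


P = F / A
P = 2803 / 6.6000e-04
P = 4.2470e+06


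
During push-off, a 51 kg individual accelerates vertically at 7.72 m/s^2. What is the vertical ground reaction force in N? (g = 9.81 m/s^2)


GRF = m * (g + a)
GRF = 51 * (9.81 + 7.72)
GRF = 51 * 17.5300
GRF = 894.0300


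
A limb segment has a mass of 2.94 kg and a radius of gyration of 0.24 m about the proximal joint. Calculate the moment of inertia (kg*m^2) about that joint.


I = m * k^2
I = 2.94 * 0.24^2
k^2 = 0.0576
I = 0.1693


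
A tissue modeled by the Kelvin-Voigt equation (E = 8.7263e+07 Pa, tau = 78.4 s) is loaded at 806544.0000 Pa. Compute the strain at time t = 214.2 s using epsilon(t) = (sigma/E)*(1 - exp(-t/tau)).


epsilon(t) = (sigma/E) * (1 - exp(-t/tau))
sigma/E = 806544.0000 / 8.7263e+07 = 0.0092
exp(-t/tau) = exp(-214.2 / 78.4) = 0.0651
epsilon = 0.0092 * (1 - 0.0651)
epsilon = 0.0086


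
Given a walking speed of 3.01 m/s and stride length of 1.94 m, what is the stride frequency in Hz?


f = v / stride_length
f = 3.01 / 1.94
f = 1.5515


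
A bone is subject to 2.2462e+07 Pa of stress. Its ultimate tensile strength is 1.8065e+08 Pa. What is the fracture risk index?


FRI = applied / ultimate
FRI = 2.2462e+07 / 1.8065e+08
FRI = 0.1243


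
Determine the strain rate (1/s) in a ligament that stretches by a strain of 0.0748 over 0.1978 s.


strain_rate = delta_strain / delta_t
strain_rate = 0.0748 / 0.1978
strain_rate = 0.3782


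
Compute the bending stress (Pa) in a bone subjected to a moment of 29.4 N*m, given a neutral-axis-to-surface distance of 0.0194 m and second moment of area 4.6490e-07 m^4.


sigma = M * c / I
sigma = 29.4 * 0.0194 / 4.6490e-07
M * c = 0.5704
sigma = 1.2268e+06


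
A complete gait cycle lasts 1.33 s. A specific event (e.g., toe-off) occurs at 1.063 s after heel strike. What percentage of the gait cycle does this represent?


pct = (event_time / cycle_time) * 100
pct = (1.063 / 1.33) * 100
ratio = 0.7992
pct = 79.9248


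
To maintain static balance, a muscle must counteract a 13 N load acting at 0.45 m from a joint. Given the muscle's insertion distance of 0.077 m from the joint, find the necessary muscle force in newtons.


F_muscle = W * d_load / d_muscle
F_muscle = 13 * 0.45 / 0.077
Numerator = 5.8500
F_muscle = 75.9740


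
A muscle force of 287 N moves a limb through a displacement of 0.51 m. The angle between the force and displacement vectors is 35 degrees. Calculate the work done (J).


W = F * d * cos(theta)
theta = 35 deg = 0.6109 rad
cos(theta) = 0.8192
W = 287 * 0.51 * 0.8192
W = 119.8993


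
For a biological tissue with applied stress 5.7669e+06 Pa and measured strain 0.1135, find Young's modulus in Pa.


E = stress / strain
E = 5.7669e+06 / 0.1135
E = 5.0810e+07


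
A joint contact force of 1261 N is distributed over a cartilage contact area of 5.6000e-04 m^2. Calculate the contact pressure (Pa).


P = F / A
P = 1261 / 5.6000e-04
P = 2.2518e+06


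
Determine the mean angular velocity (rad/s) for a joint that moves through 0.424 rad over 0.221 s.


omega = delta_theta / delta_t
omega = 0.424 / 0.221
omega = 1.9186


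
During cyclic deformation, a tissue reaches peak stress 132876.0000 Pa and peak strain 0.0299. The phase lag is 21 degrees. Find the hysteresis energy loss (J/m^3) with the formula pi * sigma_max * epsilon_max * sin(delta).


E_loss = pi * sigma_max * epsilon_max * sin(delta)
delta = 21 deg = 0.3665 rad
sin(delta) = 0.3584
E_loss = pi * 132876.0000 * 0.0299 * 0.3584
E_loss = 4472.9781


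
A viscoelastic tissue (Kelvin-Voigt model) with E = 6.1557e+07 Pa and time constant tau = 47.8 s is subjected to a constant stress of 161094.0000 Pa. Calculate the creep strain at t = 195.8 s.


epsilon(t) = (sigma/E) * (1 - exp(-t/tau))
sigma/E = 161094.0000 / 6.1557e+07 = 0.0026
exp(-t/tau) = exp(-195.8 / 47.8) = 0.0166
epsilon = 0.0026 * (1 - 0.0166)
epsilon = 0.0026


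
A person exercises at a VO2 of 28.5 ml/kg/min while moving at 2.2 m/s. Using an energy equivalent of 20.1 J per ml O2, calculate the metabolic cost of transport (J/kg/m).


Power per kg = VO2 * 20.1 / 60
Power per kg = 28.5 * 20.1 / 60 = 9.5475 W/kg
Cost = power_per_kg / speed
Cost = 9.5475 / 2.2
Cost = 4.3398


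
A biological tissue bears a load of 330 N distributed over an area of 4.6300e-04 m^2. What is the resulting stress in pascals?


stress = F / A
stress = 330 / 4.6300e-04
stress = 712742.9806


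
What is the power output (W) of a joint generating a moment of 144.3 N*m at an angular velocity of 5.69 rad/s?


P = M * omega
P = 144.3 * 5.69
P = 821.0670


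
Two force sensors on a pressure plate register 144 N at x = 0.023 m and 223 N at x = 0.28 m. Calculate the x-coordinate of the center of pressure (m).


COP_x = (F1*x1 + F2*x2) / (F1 + F2)
COP_x = (144*0.023 + 223*0.28) / (144 + 223)
Numerator = 65.7520
Denominator = 367
COP_x = 0.1792


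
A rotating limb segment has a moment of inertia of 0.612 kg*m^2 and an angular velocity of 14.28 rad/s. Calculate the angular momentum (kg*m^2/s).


L = I * omega
L = 0.612 * 14.28
L = 8.7394


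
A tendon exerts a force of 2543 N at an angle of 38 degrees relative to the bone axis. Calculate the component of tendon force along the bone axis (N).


F_eff = F_tendon * cos(theta)
theta = 38 deg = 0.6632 rad
cos(theta) = 0.7880
F_eff = 2543 * 0.7880
F_eff = 2003.9113


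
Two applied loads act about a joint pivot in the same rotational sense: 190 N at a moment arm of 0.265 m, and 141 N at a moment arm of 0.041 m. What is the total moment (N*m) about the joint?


M = F1 * d1 + F2 * d2
M = 190 * 0.265 + 141 * 0.041
M = 50.3500 + 5.7810
M = 56.1310


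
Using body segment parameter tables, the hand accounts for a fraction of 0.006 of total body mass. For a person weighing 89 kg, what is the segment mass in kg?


m_segment = body_mass * fraction
m_segment = 89 * 0.006
m_segment = 0.5340


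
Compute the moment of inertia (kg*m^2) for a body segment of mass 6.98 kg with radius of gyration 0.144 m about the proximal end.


I = m * k^2
I = 6.98 * 0.144^2
k^2 = 0.0207
I = 0.1447


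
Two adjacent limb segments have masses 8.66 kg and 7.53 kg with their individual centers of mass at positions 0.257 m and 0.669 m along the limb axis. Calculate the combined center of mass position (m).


COM = (m1*x1 + m2*x2) / (m1 + m2)
COM = (8.66*0.257 + 7.53*0.669) / (8.66 + 7.53)
Numerator = 7.2632
Denominator = 16.1900
COM = 0.4486


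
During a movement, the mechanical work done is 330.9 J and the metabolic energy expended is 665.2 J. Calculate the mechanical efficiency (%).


eta = (W_mech / E_meta) * 100
eta = (330.9 / 665.2) * 100
ratio = 0.4974
eta = 49.7444


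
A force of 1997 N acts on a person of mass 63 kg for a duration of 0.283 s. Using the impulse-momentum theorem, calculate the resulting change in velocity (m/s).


J = F * dt = 1997 * 0.283 = 565.1510 N*s
delta_v = J / m
delta_v = 565.1510 / 63
delta_v = 8.9707


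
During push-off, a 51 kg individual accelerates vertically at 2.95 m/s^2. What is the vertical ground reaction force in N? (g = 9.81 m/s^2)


GRF = m * (g + a)
GRF = 51 * (9.81 + 2.95)
GRF = 51 * 12.7600
GRF = 650.7600


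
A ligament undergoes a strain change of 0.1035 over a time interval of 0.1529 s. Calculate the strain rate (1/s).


strain_rate = delta_strain / delta_t
strain_rate = 0.1035 / 0.1529
strain_rate = 0.6769


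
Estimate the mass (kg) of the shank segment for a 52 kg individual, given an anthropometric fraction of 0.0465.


m_segment = body_mass * fraction
m_segment = 52 * 0.0465
m_segment = 2.4180


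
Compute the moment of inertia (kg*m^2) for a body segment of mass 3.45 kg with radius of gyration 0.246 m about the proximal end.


I = m * k^2
I = 3.45 * 0.246^2
k^2 = 0.0605
I = 0.2088


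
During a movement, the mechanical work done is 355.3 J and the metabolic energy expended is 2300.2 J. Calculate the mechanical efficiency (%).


eta = (W_mech / E_meta) * 100
eta = (355.3 / 2300.2) * 100
ratio = 0.1545
eta = 15.4465


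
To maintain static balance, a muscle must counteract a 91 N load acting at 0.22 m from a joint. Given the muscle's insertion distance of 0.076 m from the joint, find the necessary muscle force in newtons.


F_muscle = W * d_load / d_muscle
F_muscle = 91 * 0.22 / 0.076
Numerator = 20.0200
F_muscle = 263.4211


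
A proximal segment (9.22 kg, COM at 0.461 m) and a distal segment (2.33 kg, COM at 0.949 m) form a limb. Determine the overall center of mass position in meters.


COM = (m1*x1 + m2*x2) / (m1 + m2)
COM = (9.22*0.461 + 2.33*0.949) / (9.22 + 2.33)
Numerator = 6.4616
Denominator = 11.5500
COM = 0.5594


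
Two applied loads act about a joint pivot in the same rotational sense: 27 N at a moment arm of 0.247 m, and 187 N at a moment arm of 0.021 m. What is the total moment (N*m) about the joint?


M = F1 * d1 + F2 * d2
M = 27 * 0.247 + 187 * 0.021
M = 6.6690 + 3.9270
M = 10.5960


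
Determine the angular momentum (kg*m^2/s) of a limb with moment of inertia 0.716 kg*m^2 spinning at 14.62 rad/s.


L = I * omega
L = 0.716 * 14.62
L = 10.4679


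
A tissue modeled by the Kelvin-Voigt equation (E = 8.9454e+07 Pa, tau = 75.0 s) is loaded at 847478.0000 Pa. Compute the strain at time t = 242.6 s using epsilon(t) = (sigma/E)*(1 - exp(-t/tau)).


epsilon(t) = (sigma/E) * (1 - exp(-t/tau))
sigma/E = 847478.0000 / 8.9454e+07 = 0.0095
exp(-t/tau) = exp(-242.6 / 75.0) = 0.0394
epsilon = 0.0095 * (1 - 0.0394)
epsilon = 0.0091


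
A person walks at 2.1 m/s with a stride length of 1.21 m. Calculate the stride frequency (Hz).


f = v / stride_length
f = 2.1 / 1.21
f = 1.7355


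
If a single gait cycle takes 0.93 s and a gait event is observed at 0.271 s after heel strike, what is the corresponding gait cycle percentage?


pct = (event_time / cycle_time) * 100
pct = (0.271 / 0.93) * 100
ratio = 0.2914
pct = 29.1398


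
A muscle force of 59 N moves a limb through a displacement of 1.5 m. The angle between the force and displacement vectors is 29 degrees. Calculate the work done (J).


W = F * d * cos(theta)
theta = 29 deg = 0.5061 rad
cos(theta) = 0.8746
W = 59 * 1.5 * 0.8746
W = 77.4038


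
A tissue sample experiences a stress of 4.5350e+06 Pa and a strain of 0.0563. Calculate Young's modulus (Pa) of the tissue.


E = stress / strain
E = 4.5350e+06 / 0.0563
E = 8.0551e+07


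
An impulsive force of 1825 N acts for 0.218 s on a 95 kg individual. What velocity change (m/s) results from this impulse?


J = F * dt = 1825 * 0.218 = 397.8500 N*s
delta_v = J / m
delta_v = 397.8500 / 95
delta_v = 4.1879


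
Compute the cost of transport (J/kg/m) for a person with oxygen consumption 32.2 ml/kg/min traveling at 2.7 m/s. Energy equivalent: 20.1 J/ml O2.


Power per kg = VO2 * 20.1 / 60
Power per kg = 32.2 * 20.1 / 60 = 10.7870 W/kg
Cost = power_per_kg / speed
Cost = 10.7870 / 2.7
Cost = 3.9952


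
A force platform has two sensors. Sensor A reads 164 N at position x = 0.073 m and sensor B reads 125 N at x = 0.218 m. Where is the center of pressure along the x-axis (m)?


COP_x = (F1*x1 + F2*x2) / (F1 + F2)
COP_x = (164*0.073 + 125*0.218) / (164 + 125)
Numerator = 39.2220
Denominator = 289
COP_x = 0.1357


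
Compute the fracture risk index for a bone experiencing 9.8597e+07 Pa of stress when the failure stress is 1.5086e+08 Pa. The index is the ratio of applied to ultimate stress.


FRI = applied / ultimate
FRI = 9.8597e+07 / 1.5086e+08
FRI = 0.6536


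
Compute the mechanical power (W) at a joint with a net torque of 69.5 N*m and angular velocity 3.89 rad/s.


P = M * omega
P = 69.5 * 3.89
P = 270.3550


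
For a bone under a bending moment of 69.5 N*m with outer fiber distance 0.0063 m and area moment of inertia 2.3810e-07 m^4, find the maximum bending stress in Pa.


sigma = M * c / I
sigma = 69.5 * 0.0063 / 2.3810e-07
M * c = 0.4379
sigma = 1.8389e+06


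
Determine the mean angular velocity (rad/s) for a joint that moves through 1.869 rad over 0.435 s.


omega = delta_theta / delta_t
omega = 1.869 / 0.435
omega = 4.2966


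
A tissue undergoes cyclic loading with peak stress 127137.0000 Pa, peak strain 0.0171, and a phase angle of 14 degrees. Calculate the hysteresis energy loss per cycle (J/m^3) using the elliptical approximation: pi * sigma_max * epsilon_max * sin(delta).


E_loss = pi * sigma_max * epsilon_max * sin(delta)
delta = 14 deg = 0.2443 rad
sin(delta) = 0.2419
E_loss = pi * 127137.0000 * 0.0171 * 0.2419
E_loss = 1652.3160


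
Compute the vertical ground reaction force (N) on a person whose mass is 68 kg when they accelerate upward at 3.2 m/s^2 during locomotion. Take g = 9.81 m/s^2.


GRF = m * (g + a)
GRF = 68 * (9.81 + 3.2)
GRF = 68 * 13.0100
GRF = 884.6800


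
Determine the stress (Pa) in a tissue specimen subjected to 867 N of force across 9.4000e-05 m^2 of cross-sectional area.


stress = F / A
stress = 867 / 9.4000e-05
stress = 9.2234e+06


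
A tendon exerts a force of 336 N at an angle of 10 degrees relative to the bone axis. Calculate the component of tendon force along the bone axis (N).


F_eff = F_tendon * cos(theta)
theta = 10 deg = 0.1745 rad
cos(theta) = 0.9848
F_eff = 336 * 0.9848
F_eff = 330.8954


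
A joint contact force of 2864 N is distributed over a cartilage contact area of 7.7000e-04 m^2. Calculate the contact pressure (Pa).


P = F / A
P = 2864 / 7.7000e-04
P = 3.7195e+06


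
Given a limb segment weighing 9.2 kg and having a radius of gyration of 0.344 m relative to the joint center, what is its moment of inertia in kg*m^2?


I = m * k^2
I = 9.2 * 0.344^2
k^2 = 0.1183
I = 1.0887


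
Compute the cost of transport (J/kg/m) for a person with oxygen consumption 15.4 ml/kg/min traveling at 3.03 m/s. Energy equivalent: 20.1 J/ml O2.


Power per kg = VO2 * 20.1 / 60
Power per kg = 15.4 * 20.1 / 60 = 5.1590 W/kg
Cost = power_per_kg / speed
Cost = 5.1590 / 3.03
Cost = 1.7026


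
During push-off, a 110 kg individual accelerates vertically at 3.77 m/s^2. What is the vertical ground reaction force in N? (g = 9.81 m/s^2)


GRF = m * (g + a)
GRF = 110 * (9.81 + 3.77)
GRF = 110 * 13.5800
GRF = 1493.8000


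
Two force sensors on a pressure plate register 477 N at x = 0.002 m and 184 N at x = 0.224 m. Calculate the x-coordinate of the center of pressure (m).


COP_x = (F1*x1 + F2*x2) / (F1 + F2)
COP_x = (477*0.002 + 184*0.224) / (477 + 184)
Numerator = 42.1700
Denominator = 661
COP_x = 0.0638


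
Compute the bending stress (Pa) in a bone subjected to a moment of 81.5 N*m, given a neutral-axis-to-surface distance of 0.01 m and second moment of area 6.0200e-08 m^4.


sigma = M * c / I
sigma = 81.5 * 0.01 / 6.0200e-08
M * c = 0.8150
sigma = 1.3538e+07


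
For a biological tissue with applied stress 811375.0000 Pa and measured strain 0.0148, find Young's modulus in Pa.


E = stress / strain
E = 811375.0000 / 0.0148
E = 5.4823e+07


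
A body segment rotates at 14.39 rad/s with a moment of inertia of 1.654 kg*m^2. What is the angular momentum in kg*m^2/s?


L = I * omega
L = 1.654 * 14.39
L = 23.8011


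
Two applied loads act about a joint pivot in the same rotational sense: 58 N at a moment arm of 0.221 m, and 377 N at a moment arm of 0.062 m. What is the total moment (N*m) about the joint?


M = F1 * d1 + F2 * d2
M = 58 * 0.221 + 377 * 0.062
M = 12.8180 + 23.3740
M = 36.1920


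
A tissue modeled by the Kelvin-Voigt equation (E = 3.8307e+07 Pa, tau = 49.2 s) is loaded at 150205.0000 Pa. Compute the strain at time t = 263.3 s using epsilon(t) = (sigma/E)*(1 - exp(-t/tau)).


epsilon(t) = (sigma/E) * (1 - exp(-t/tau))
sigma/E = 150205.0000 / 3.8307e+07 = 0.0039
exp(-t/tau) = exp(-263.3 / 49.2) = 0.0047
epsilon = 0.0039 * (1 - 0.0047)
epsilon = 0.0039


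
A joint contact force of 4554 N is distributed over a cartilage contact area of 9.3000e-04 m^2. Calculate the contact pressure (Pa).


P = F / A
P = 4554 / 9.3000e-04
P = 4.8968e+06


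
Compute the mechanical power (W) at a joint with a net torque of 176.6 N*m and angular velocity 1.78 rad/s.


P = M * omega
P = 176.6 * 1.78
P = 314.3480


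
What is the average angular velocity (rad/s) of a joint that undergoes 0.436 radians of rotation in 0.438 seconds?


omega = delta_theta / delta_t
omega = 0.436 / 0.438
omega = 0.9954


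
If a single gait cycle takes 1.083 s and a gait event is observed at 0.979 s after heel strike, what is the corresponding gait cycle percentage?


pct = (event_time / cycle_time) * 100
pct = (0.979 / 1.083) * 100
ratio = 0.9040
pct = 90.3970


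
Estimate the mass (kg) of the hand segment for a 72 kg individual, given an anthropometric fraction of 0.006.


m_segment = body_mass * fraction
m_segment = 72 * 0.006
m_segment = 0.4320


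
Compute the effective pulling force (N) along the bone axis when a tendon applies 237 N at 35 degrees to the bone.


F_eff = F_tendon * cos(theta)
theta = 35 deg = 0.6109 rad
cos(theta) = 0.8192
F_eff = 237 * 0.8192
F_eff = 194.1390


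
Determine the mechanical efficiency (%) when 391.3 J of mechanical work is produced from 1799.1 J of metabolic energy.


eta = (W_mech / E_meta) * 100
eta = (391.3 / 1799.1) * 100
ratio = 0.2175
eta = 21.7498


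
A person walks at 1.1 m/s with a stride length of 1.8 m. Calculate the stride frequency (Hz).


f = v / stride_length
f = 1.1 / 1.8
f = 0.6111


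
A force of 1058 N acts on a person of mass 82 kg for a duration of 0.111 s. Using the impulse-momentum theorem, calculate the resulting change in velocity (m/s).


J = F * dt = 1058 * 0.111 = 117.4380 N*s
delta_v = J / m
delta_v = 117.4380 / 82
delta_v = 1.4322


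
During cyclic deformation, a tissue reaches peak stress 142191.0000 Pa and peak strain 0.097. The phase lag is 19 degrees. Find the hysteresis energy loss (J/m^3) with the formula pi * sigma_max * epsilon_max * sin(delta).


E_loss = pi * sigma_max * epsilon_max * sin(delta)
delta = 19 deg = 0.3316 rad
sin(delta) = 0.3256
E_loss = pi * 142191.0000 * 0.097 * 0.3256
E_loss = 14107.0314


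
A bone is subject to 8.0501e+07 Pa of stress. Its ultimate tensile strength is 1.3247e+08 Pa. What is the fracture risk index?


FRI = applied / ultimate
FRI = 8.0501e+07 / 1.3247e+08
FRI = 0.6077


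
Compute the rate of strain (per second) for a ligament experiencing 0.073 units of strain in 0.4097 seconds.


strain_rate = delta_strain / delta_t
strain_rate = 0.073 / 0.4097
strain_rate = 0.1782


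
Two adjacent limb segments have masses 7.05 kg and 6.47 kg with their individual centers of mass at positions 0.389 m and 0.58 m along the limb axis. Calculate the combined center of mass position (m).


COM = (m1*x1 + m2*x2) / (m1 + m2)
COM = (7.05*0.389 + 6.47*0.58) / (7.05 + 6.47)
Numerator = 6.4950
Denominator = 13.5200
COM = 0.4804


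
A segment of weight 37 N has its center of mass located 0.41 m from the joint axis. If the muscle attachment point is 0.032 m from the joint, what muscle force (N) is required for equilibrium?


F_muscle = W * d_load / d_muscle
F_muscle = 37 * 0.41 / 0.032
Numerator = 15.1700
F_muscle = 474.0625


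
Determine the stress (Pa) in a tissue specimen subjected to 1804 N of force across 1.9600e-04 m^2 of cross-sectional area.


stress = F / A
stress = 1804 / 1.9600e-04
stress = 9.2041e+06


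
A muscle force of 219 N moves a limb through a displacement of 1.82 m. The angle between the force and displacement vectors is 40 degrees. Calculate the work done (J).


W = F * d * cos(theta)
theta = 40 deg = 0.6981 rad
cos(theta) = 0.7660
W = 219 * 1.82 * 0.7660
W = 305.3300


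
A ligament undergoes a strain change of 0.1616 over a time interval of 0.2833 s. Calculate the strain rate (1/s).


strain_rate = delta_strain / delta_t
strain_rate = 0.1616 / 0.2833
strain_rate = 0.5704


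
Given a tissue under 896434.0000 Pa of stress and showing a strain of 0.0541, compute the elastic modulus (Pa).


E = stress / strain
E = 896434.0000 / 0.0541
E = 1.6570e+07


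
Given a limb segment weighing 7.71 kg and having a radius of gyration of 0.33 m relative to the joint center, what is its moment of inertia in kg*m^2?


I = m * k^2
I = 7.71 * 0.33^2
k^2 = 0.1089
I = 0.8396


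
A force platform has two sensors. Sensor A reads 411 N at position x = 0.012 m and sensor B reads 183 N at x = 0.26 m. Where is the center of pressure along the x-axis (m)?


COP_x = (F1*x1 + F2*x2) / (F1 + F2)
COP_x = (411*0.012 + 183*0.26) / (411 + 183)
Numerator = 52.5120
Denominator = 594
COP_x = 0.0884


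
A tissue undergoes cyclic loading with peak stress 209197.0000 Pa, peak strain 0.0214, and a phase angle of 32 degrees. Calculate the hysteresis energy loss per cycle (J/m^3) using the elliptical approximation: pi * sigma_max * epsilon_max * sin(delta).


E_loss = pi * sigma_max * epsilon_max * sin(delta)
delta = 32 deg = 0.5585 rad
sin(delta) = 0.5299
E_loss = pi * 209197.0000 * 0.0214 * 0.5299
E_loss = 7452.9603


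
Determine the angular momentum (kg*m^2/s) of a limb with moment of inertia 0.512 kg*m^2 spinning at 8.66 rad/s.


L = I * omega
L = 0.512 * 8.66
L = 4.4339


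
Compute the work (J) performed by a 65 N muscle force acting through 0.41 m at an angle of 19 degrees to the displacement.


W = F * d * cos(theta)
theta = 19 deg = 0.3316 rad
cos(theta) = 0.9455
W = 65 * 0.41 * 0.9455
W = 25.1981


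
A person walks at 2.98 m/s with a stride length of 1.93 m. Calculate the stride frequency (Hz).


f = v / stride_length
f = 2.98 / 1.93
f = 1.5440


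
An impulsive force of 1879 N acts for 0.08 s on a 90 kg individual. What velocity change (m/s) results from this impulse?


J = F * dt = 1879 * 0.08 = 150.3200 N*s
delta_v = J / m
delta_v = 150.3200 / 90
delta_v = 1.6702


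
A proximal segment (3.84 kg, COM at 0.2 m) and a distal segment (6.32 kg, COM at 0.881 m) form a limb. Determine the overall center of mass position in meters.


COM = (m1*x1 + m2*x2) / (m1 + m2)
COM = (3.84*0.2 + 6.32*0.881) / (3.84 + 6.32)
Numerator = 6.3359
Denominator = 10.1600
COM = 0.6236


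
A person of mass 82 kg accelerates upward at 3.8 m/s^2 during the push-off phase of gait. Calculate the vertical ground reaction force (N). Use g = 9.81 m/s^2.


GRF = m * (g + a)
GRF = 82 * (9.81 + 3.8)
GRF = 82 * 13.6100
GRF = 1116.0200


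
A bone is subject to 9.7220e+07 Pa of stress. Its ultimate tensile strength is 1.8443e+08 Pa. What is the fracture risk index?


FRI = applied / ultimate
FRI = 9.7220e+07 / 1.8443e+08
FRI = 0.5271


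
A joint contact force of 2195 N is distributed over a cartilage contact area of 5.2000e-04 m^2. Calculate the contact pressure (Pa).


P = F / A
P = 2195 / 5.2000e-04
P = 4.2212e+06


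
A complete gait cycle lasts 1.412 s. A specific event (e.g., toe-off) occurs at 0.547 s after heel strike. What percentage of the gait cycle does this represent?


pct = (event_time / cycle_time) * 100
pct = (0.547 / 1.412) * 100
ratio = 0.3874
pct = 38.7394


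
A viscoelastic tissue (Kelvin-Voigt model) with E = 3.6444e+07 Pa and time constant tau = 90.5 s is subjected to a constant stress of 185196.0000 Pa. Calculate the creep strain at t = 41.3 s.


epsilon(t) = (sigma/E) * (1 - exp(-t/tau))
sigma/E = 185196.0000 / 3.6444e+07 = 0.0051
exp(-t/tau) = exp(-41.3 / 90.5) = 0.6336
epsilon = 0.0051 * (1 - 0.6336)
epsilon = 0.0019


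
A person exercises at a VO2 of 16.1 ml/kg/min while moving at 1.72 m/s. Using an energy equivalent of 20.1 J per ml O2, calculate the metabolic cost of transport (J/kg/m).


Power per kg = VO2 * 20.1 / 60
Power per kg = 16.1 * 20.1 / 60 = 5.3935 W/kg
Cost = power_per_kg / speed
Cost = 5.3935 / 1.72
Cost = 3.1358


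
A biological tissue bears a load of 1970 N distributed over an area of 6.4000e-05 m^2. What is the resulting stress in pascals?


stress = F / A
stress = 1970 / 6.4000e-05
stress = 3.0781e+07


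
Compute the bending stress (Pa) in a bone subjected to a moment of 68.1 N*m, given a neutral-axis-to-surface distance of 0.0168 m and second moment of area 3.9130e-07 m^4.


sigma = M * c / I
sigma = 68.1 * 0.0168 / 3.9130e-07
M * c = 1.1441
sigma = 2.9238e+06
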